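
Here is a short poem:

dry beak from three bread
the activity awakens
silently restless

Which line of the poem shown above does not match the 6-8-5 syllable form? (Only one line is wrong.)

Line 1

Line 1: dry (1), beak (1), from (1), three (1), bread (1) → 5 (expected 6)
Line 2: the (1), activity (4), awakens (3) → 8 ✓
Line 3: silently (3), restless (2) → 5 ✓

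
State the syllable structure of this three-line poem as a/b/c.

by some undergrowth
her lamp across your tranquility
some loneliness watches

5/9/6

Line 1: "by some undergrowth": 1+1+3 = 5
Line 2: "her lamp across your tranquility": 1+1+2+1+4 = 9
Line 3: "some loneliness watches": 1+3+2 = 6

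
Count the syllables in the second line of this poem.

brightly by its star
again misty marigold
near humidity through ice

The second line: "again misty marigold": 2+2+3 = 7

7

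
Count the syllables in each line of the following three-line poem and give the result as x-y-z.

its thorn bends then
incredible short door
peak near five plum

4-6-4

Line 1: its (1), thorn (1), bends (1), then (1) → 4
Line 2: incredible (4), short (1), door (1) → 6
Line 3: peak (1), near (1), five (1), plum (1) → 4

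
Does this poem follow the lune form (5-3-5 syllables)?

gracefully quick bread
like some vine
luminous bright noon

Line 1: gracefully(3) + quick(1) + bread(1) = 5 ✓
Line 2: like(1) + some(1) + vine(1) = 3 ✓
Line 3: luminous(3) + bright(1) + noon(1) = 5 ✓

Yes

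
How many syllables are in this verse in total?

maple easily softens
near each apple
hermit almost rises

Line 1: "maple easily softens": 2+3+2 = 7
Line 2: "near each apple": 1+1+2 = 4
Line 3: "hermit almost rises": 2+2+2 = 6
Total: 7 + 4 + 6 = 17

17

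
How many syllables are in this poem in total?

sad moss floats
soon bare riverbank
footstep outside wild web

14

Line 1: "sad moss floats": 1+1+1 = 3
Line 2: "soon bare riverbank": 1+1+3 = 5
Line 3: "footstep outside wild web": 2+2+1+1 = 6
Total: 3 + 5 + 6 = 14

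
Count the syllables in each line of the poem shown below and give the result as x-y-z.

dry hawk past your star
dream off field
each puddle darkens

Line 1: dry(1) + hawk(1) + past(1) + your(1) + star(1) = 5
Line 2: dream(1) + off(1) + field(1) = 3
Line 3: each(1) + puddle(2) + darkens(2) = 5

5-3-5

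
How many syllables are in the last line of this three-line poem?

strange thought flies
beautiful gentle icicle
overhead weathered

The last line: overhead (3), weathered (2) → 5

5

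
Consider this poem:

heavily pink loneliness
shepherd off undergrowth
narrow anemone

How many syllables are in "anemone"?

4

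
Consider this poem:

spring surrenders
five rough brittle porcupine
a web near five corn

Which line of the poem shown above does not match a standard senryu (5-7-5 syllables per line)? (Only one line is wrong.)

Line 1

Line 1: "spring surrenders": 1+3 = 4 (expected 5)
Line 2: "five rough brittle porcupine": 1+1+2+3 = 7 ✓
Line 3: "a web near five corn": 1+1+1+1+1 = 5 ✓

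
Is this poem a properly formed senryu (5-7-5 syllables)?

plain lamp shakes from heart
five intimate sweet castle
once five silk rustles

Line 1: "plain lamp shakes from heart": 1+1+1+1+1 = 5 ✓
Line 2: "five intimate sweet castle": 1+3+1+2 = 7 ✓
Line 3: "once five silk rustles": 1+1+1+2 = 5 ✓

Yes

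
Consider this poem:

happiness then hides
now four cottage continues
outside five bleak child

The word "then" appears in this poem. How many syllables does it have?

1

"then" has 1 syllable.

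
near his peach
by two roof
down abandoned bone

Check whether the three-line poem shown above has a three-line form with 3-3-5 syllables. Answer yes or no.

Line 1: "near his peach": 1+1+1 = 3 ✓
Line 2: "by two roof": 1+1+1 = 3 ✓
Line 3: "down abandoned bone": 1+3+1 = 5 ✓

Yes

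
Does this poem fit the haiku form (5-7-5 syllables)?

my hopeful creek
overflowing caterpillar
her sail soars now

Line 1: "my hopeful creek": 1+2+1 = 4 (expected 5)
Line 2: "overflowing caterpillar": 4+4 = 8 (expected 7)
Line 3: "her sail soars now": 1+1+1+1 = 4 (expected 5)

No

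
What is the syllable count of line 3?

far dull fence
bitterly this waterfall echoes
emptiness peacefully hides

7

Line 3: emptiness(3) + peacefully(3) + hides(1) = 7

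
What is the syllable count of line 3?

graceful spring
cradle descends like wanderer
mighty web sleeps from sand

Line 3: "mighty web sleeps from sand": 2+1+1+1+1 = 6

6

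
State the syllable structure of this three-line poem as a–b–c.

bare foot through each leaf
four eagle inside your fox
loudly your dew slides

5–7–5

Line 1: bare (1), foot (1), through (1), each (1), leaf (1) → 5
Line 2: four (1), eagle (2), inside (2), your (1), fox (1) → 7
Line 3: loudly (2), your (1), dew (1), slides (1) → 5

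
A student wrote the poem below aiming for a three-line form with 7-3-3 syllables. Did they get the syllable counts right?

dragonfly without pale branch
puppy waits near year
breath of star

No

Line 1: dragonfly(3) + without(2) + pale(1) + branch(1) = 7 ✓
Line 2: puppy(2) + waits(1) + near(1) + year(1) = 5 (expected 3)
Line 3: breath(1) + of(1) + star(1) = 3 ✓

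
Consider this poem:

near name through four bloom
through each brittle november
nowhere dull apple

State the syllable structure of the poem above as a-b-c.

5-7-5

Line 1: "near name through four bloom": 1+1+1+1+1 = 5
Line 2: "through each brittle november": 1+1+2+3 = 7
Line 3: "nowhere dull apple": 2+1+2 = 5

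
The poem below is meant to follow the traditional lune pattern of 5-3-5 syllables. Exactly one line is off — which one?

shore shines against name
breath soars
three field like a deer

Line 2

Line 1: "shore shines against name": 1+1+2+1 = 5 ✓
Line 2: "breath soars": 1+1 = 2 (expected 3)
Line 3: "three field like a deer": 1+1+1+1+1 = 5 ✓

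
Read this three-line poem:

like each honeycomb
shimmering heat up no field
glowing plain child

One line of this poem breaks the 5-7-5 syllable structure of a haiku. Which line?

Line 3

Line 1: like (1), each (1), honeycomb (3) → 5 ✓
Line 2: shimmering (3), heat (1), up (1), no (1), field (1) → 7 ✓
Line 3: glowing (2), plain (1), child (1) → 4 (expected 5)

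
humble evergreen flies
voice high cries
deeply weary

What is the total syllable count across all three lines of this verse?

Line 1: "humble evergreen flies": 2+3+1 = 6
Line 2: "voice high cries": 1+1+1 = 3
Line 3: "deeply weary": 2+2 = 4
Total: 6 + 3 + 4 = 13

13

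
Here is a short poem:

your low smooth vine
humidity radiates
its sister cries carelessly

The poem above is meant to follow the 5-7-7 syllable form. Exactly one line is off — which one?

Line 1

Line 1: your (1), low (1), smooth (1), vine (1) → 4 (expected 5)
Line 2: humidity (4), radiates (3) → 7 ✓
Line 3: its (1), sister (2), cries (1), carelessly (3) → 7 ✓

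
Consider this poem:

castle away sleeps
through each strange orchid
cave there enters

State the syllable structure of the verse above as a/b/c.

5/5/4

Line 1: castle(2) + away(2) + sleeps(1) = 5
Line 2: through(1) + each(1) + strange(1) + orchid(2) = 5
Line 3: cave(1) + there(1) + enters(2) = 4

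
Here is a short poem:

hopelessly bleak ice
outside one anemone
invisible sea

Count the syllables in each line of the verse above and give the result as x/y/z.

Line 1: hopelessly(3) + bleak(1) + ice(1) = 5
Line 2: outside(2) + one(1) + anemone(4) = 7
Line 3: invisible(4) + sea(1) = 5

5/7/5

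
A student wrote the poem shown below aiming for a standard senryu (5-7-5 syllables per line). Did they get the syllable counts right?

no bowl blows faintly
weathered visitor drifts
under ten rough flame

Line 1: "no bowl blows faintly": 1+1+1+2 = 5 ✓
Line 2: "weathered visitor drifts": 2+3+1 = 6 (expected 7)
Line 3: "under ten rough flame": 2+1+1+1 = 5 ✓

No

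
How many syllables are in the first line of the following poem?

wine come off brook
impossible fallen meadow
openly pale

4

The first line: wine (1), come (1), off (1), brook (1) → 4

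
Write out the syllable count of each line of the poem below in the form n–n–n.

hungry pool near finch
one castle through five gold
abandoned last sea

Line 1: hungry (2), pool (1), near (1), finch (1) → 5
Line 2: one (1), castle (2), through (1), five (1), gold (1) → 6
Line 3: abandoned (3), last (1), sea (1) → 5

5–6–5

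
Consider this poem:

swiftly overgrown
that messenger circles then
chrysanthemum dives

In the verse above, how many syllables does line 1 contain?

5

Line 1: swiftly(2) + overgrown(3) = 5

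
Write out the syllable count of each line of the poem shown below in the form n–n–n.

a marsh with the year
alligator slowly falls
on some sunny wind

Line 1: "a marsh with the year": 1+1+1+1+1 = 5
Line 2: "alligator slowly falls": 4+2+1 = 7
Line 3: "on some sunny wind": 1+1+2+1 = 5

5–7–5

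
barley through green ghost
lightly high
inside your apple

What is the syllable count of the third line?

5

The third line: "inside your apple": 2+1+2 = 5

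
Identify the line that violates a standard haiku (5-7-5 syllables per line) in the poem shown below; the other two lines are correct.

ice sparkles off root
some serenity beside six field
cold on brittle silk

Line 1: "ice sparkles off root": 1+2+1+1 = 5 ✓
Line 2: "some serenity beside six field": 1+4+2+1+1 = 9 (expected 7)
Line 3: "cold on brittle silk": 1+1+2+1 = 5 ✓

The second line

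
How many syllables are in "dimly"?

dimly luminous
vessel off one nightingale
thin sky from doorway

2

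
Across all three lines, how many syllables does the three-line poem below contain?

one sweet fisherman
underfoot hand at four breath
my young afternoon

17

Line 1: one (1), sweet (1), fisherman (3) → 5
Line 2: underfoot (3), hand (1), at (1), four (1), breath (1) → 7
Line 3: my (1), young (1), afternoon (3) → 5
Total: 5 + 7 + 5 = 17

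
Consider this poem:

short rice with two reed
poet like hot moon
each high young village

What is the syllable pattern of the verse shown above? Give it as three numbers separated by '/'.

Line 1: short(1) + rice(1) + with(1) + two(1) + reed(1) = 5
Line 2: poet(2) + like(1) + hot(1) + moon(1) = 5
Line 3: each(1) + high(1) + young(1) + village(2) = 5

5/5/5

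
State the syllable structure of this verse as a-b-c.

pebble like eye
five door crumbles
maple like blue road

Line 1: pebble(2) + like(1) + eye(1) = 4
Line 2: five(1) + door(1) + crumbles(2) = 4
Line 3: maple(2) + like(1) + blue(1) + road(1) = 5

4-4-5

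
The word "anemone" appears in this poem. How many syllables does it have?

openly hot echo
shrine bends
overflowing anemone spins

4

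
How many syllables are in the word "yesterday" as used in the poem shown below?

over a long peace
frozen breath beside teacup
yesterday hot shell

"yesterday" has 3 syllables.

3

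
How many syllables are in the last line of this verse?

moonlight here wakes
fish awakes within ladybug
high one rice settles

5

The last line: "high one rice settles": 1+1+1+2 = 5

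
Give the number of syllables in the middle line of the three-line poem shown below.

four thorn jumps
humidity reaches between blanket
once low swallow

The middle line: humidity(4) + reaches(2) + between(2) + blanket(2) = 10

10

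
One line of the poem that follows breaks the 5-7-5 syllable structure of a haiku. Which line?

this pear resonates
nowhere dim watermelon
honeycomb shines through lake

Line 3

Line 1: "this pear resonates": 1+1+3 = 5 ✓
Line 2: "nowhere dim watermelon": 2+1+4 = 7 ✓
Line 3: "honeycomb shines through lake": 3+1+1+1 = 6 (expected 5)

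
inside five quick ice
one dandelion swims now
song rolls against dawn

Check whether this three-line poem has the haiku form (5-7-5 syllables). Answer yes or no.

Line 1: inside(2) + five(1) + quick(1) + ice(1) = 5 ✓
Line 2: one(1) + dandelion(4) + swims(1) + now(1) = 7 ✓
Line 3: song(1) + rolls(1) + against(2) + dawn(1) = 5 ✓

Yes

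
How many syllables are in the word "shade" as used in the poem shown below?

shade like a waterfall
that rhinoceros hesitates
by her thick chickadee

1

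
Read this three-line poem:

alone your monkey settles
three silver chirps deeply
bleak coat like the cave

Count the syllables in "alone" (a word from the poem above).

2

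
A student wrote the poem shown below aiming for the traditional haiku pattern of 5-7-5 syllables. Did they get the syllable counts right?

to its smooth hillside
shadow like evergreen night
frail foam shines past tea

Yes

Line 1: to(1) + its(1) + smooth(1) + hillside(2) = 5 ✓
Line 2: shadow(2) + like(1) + evergreen(3) + night(1) = 7 ✓
Line 3: frail(1) + foam(1) + shines(1) + past(1) + tea(1) = 5 ✓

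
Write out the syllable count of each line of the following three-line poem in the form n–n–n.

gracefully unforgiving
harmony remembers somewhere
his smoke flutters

7–8–4

Line 1: "gracefully unforgiving": 3+4 = 7
Line 2: "harmony remembers somewhere": 3+3+2 = 8
Line 3: "his smoke flutters": 1+1+2 = 4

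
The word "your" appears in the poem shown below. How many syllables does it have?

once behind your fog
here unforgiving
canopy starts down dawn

1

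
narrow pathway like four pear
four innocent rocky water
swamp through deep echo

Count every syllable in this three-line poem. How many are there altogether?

20

Line 1: narrow (2), pathway (2), like (1), four (1), pear (1) → 7
Line 2: four (1), innocent (3), rocky (2), water (2) → 8
Line 3: swamp (1), through (1), deep (1), echo (2) → 5
Total: 7 + 8 + 5 = 20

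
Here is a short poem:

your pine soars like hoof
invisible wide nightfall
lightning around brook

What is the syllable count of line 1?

Line 1: your (1), pine (1), soars (1), like (1), hoof (1) → 5

5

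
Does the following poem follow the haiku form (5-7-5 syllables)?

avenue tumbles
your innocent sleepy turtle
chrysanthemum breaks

No

Line 1: "avenue tumbles": 3+2 = 5 ✓
Line 2: "your innocent sleepy turtle": 1+3+2+2 = 8 (expected 7)
Line 3: "chrysanthemum breaks": 4+1 = 5 ✓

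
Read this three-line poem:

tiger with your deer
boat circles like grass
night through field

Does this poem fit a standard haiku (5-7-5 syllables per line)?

No

Line 1: tiger(2) + with(1) + your(1) + deer(1) = 5 ✓
Line 2: boat(1) + circles(2) + like(1) + grass(1) = 5 (expected 7)
Line 3: night(1) + through(1) + field(1) = 3 (expected 5)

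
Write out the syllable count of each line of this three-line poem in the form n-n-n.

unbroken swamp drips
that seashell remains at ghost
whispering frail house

Line 1: unbroken(3) + swamp(1) + drips(1) = 5
Line 2: that(1) + seashell(2) + remains(2) + at(1) + ghost(1) = 7
Line 3: whispering(3) + frail(1) + house(1) = 5

5-7-5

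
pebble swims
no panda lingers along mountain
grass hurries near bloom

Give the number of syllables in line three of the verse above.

Line three: "grass hurries near bloom": 1+2+1+1 = 5

5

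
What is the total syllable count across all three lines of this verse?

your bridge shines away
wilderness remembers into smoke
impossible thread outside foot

22

Line 1: your(1) + bridge(1) + shines(1) + away(2) = 5
Line 2: wilderness(3) + remembers(3) + into(2) + smoke(1) = 9
Line 3: impossible(4) + thread(1) + outside(2) + foot(1) = 8
Total: 5 + 9 + 8 = 22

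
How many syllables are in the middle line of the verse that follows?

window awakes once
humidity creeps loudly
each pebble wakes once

The middle line: humidity (4), creeps (1), loudly (2) → 7

7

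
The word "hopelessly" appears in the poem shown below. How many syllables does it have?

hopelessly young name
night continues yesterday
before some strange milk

3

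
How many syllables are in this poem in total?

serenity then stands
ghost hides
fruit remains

11

Line 1: "serenity then stands": 4+1+1 = 6
Line 2: "ghost hides": 1+1 = 2
Line 3: "fruit remains": 1+2 = 3
Total: 6 + 2 + 3 = 11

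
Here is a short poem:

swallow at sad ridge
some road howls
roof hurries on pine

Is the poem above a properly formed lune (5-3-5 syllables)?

Line 1: "swallow at sad ridge": 2+1+1+1 = 5 ✓
Line 2: "some road howls": 1+1+1 = 3 ✓
Line 3: "roof hurries on pine": 1+2+1+1 = 5 ✓

Yes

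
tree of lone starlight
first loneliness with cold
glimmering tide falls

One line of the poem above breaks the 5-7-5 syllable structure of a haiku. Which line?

Line 2

Line 1: tree(1) + of(1) + lone(1) + starlight(2) = 5 ✓
Line 2: first(1) + loneliness(3) + with(1) + cold(1) = 6 (expected 7)
Line 3: glimmering(3) + tide(1) + falls(1) = 5 ✓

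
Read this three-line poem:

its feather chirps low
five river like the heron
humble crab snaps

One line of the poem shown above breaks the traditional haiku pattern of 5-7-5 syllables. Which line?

Line 1: its (1), feather (2), chirps (1), low (1) → 5 ✓
Line 2: five (1), river (2), like (1), the (1), heron (2) → 7 ✓
Line 3: humble (2), crab (1), snaps (1) → 4 (expected 5)

Line 3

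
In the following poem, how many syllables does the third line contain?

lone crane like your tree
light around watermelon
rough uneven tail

The third line: rough (1), uneven (3), tail (1) → 5

5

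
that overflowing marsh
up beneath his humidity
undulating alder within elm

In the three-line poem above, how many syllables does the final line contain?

9

The final line: "undulating alder within elm": 4+2+2+1 = 9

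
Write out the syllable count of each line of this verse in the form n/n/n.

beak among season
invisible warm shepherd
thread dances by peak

5/7/5

Line 1: beak(1) + among(2) + season(2) = 5
Line 2: invisible(4) + warm(1) + shepherd(2) = 7
Line 3: thread(1) + dances(2) + by(1) + peak(1) = 5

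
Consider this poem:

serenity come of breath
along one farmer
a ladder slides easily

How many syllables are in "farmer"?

2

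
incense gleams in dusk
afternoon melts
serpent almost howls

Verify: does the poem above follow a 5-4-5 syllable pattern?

Line 1: "incense gleams in dusk": 2+1+1+1 = 5 ✓
Line 2: "afternoon melts": 3+1 = 4 ✓
Line 3: "serpent almost howls": 2+2+1 = 5 ✓

Yes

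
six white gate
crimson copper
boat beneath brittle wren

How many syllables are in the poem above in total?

Line 1: "six white gate": 1+1+1 = 3
Line 2: "crimson copper": 2+2 = 4
Line 3: "boat beneath brittle wren": 1+2+2+1 = 6
Total: 3 + 4 + 6 = 13

13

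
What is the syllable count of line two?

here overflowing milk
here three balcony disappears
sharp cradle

Line two: "here three balcony disappears": 1+1+3+3 = 8

8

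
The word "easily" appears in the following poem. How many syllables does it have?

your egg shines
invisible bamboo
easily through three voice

3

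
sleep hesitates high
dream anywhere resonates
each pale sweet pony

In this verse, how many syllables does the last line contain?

The last line: each (1), pale (1), sweet (1), pony (2) → 5

5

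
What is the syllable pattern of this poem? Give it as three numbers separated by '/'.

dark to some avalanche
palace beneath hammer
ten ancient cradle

Line 1: "dark to some avalanche": 1+1+1+3 = 6
Line 2: "palace beneath hammer": 2+2+2 = 6
Line 3: "ten ancient cradle": 1+2+2 = 5

6/6/5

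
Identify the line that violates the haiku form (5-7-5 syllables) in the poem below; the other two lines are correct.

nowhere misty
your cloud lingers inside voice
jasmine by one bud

The first line

Line 1: "nowhere misty": 2+2 = 4 (expected 5)
Line 2: "your cloud lingers inside voice": 1+1+2+2+1 = 7 ✓
Line 3: "jasmine by one bud": 2+1+1+1 = 5 ✓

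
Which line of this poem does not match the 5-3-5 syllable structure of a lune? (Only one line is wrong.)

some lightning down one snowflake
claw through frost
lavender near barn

Line 1: "some lightning down one snowflake": 1+2+1+1+2 = 7 (expected 5)
Line 2: "claw through frost": 1+1+1 = 3 ✓
Line 3: "lavender near barn": 3+1+1 = 5 ✓

The first line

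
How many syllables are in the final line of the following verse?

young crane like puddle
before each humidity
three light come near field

5

The final line: three (1), light (1), come (1), near (1), field (1) → 5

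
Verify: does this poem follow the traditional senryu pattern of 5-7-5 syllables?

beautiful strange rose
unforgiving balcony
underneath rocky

Yes

Line 1: "beautiful strange rose": 3+1+1 = 5 ✓
Line 2: "unforgiving balcony": 4+3 = 7 ✓
Line 3: "underneath rocky": 3+2 = 5 ✓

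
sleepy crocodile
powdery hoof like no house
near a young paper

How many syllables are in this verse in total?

Line 1: sleepy (2), crocodile (3) → 5
Line 2: powdery (3), hoof (1), like (1), no (1), house (1) → 7
Line 3: near (1), a (1), young (1), paper (2) → 5
Total: 5 + 7 + 5 = 17

17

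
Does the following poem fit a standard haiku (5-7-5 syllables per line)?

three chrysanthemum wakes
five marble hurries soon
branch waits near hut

No

Line 1: three(1) + chrysanthemum(4) + wakes(1) = 6 (expected 5)
Line 2: five(1) + marble(2) + hurries(2) + soon(1) = 6 (expected 7)
Line 3: branch(1) + waits(1) + near(1) + hut(1) = 4 (expected 5)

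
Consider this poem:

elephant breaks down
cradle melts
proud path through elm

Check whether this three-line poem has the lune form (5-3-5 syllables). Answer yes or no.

Line 1: elephant(3) + breaks(1) + down(1) = 5 ✓
Line 2: cradle(2) + melts(1) = 3 ✓
Line 3: proud(1) + path(1) + through(1) + elm(1) = 4 (expected 5)

No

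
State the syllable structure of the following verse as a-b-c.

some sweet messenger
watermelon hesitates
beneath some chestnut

5-7-5

Line 1: some(1) + sweet(1) + messenger(3) = 5
Line 2: watermelon(4) + hesitates(3) = 7
Line 3: beneath(2) + some(1) + chestnut(2) = 5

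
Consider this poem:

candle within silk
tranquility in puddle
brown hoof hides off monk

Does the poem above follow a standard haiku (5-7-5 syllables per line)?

Yes

Line 1: candle(2) + within(2) + silk(1) = 5 ✓
Line 2: tranquility(4) + in(1) + puddle(2) = 7 ✓
Line 3: brown(1) + hoof(1) + hides(1) + off(1) + monk(1) = 5 ✓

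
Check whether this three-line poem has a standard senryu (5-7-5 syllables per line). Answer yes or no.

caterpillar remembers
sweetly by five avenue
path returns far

No

Line 1: caterpillar (4), remembers (3) → 7 (expected 5)
Line 2: sweetly (2), by (1), five (1), avenue (3) → 7 ✓
Line 3: path (1), returns (2), far (1) → 4 (expected 5)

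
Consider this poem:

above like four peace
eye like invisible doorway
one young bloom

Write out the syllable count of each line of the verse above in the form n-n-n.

Line 1: "above like four peace": 2+1+1+1 = 5
Line 2: "eye like invisible doorway": 1+1+4+2 = 8
Line 3: "one young bloom": 1+1+1 = 3

5-8-3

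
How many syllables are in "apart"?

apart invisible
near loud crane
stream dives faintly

2

"apart" has 2 syllables.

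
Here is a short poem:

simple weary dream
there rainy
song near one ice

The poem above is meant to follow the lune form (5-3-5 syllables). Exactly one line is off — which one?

Line 3

Line 1: "simple weary dream": 2+2+1 = 5 ✓
Line 2: "there rainy": 1+2 = 3 ✓
Line 3: "song near one ice": 1+1+1+1 = 4 (expected 5)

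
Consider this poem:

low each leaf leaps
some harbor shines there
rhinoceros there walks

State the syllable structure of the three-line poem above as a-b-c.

Line 1: "low each leaf leaps": 1+1+1+1 = 4
Line 2: "some harbor shines there": 1+2+1+1 = 5
Line 3: "rhinoceros there walks": 4+1+1 = 6

4-5-6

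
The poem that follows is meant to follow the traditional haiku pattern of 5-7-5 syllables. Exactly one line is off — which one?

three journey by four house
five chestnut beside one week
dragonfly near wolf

Line 1: "three journey by four house": 1+2+1+1+1 = 6 (expected 5)
Line 2: "five chestnut beside one week": 1+2+2+1+1 = 7 ✓
Line 3: "dragonfly near wolf": 3+1+1 = 5 ✓

The first line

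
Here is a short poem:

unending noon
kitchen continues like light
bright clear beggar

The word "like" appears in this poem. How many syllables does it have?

1

"like" has 1 syllable.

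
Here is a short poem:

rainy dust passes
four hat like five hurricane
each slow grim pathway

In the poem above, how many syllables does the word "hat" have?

"hat" has 1 syllable.

1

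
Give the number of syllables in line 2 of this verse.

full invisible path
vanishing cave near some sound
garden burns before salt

Line 2: vanishing(3) + cave(1) + near(1) + some(1) + sound(1) = 7

7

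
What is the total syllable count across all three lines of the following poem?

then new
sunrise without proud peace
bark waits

10

Line 1: "then new": 1+1 = 2
Line 2: "sunrise without proud peace": 2+2+1+1 = 6
Line 3: "bark waits": 1+1 = 2
Total: 2 + 6 + 2 = 10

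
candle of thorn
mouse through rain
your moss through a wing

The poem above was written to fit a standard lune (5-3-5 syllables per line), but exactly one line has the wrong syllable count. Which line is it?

The first line

Line 1: "candle of thorn": 2+1+1 = 4 (expected 5)
Line 2: "mouse through rain": 1+1+1 = 3 ✓
Line 3: "your moss through a wing": 1+1+1+1+1 = 5 ✓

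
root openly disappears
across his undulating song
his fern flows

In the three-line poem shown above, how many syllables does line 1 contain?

7

Line 1: root(1) + openly(3) + disappears(3) = 7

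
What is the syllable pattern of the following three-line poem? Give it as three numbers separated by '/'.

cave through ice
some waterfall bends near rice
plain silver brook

Line 1: cave(1) + through(1) + ice(1) = 3
Line 2: some(1) + waterfall(3) + bends(1) + near(1) + rice(1) = 7
Line 3: plain(1) + silver(2) + brook(1) = 4

3/7/4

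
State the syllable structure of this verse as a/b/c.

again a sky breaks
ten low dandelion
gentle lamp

Line 1: again(2) + a(1) + sky(1) + breaks(1) = 5
Line 2: ten(1) + low(1) + dandelion(4) = 6
Line 3: gentle(2) + lamp(1) = 3

5/6/3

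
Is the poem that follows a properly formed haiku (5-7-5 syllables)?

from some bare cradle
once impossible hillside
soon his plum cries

No

Line 1: from(1) + some(1) + bare(1) + cradle(2) = 5 ✓
Line 2: once(1) + impossible(4) + hillside(2) = 7 ✓
Line 3: soon(1) + his(1) + plum(1) + cries(1) = 4 (expected 5)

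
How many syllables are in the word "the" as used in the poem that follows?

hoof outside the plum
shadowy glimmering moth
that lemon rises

1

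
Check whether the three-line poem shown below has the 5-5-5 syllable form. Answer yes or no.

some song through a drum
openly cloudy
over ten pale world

Line 1: some(1) + song(1) + through(1) + a(1) + drum(1) = 5 ✓
Line 2: openly(3) + cloudy(2) = 5 ✓
Line 3: over(2) + ten(1) + pale(1) + world(1) = 5 ✓

Yes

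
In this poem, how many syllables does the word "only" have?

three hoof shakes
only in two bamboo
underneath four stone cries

"only" has 2 syllables.

2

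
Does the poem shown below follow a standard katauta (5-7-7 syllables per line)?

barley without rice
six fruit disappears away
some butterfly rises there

Line 1: barley(2) + without(2) + rice(1) = 5 ✓
Line 2: six(1) + fruit(1) + disappears(3) + away(2) = 7 ✓
Line 3: some(1) + butterfly(3) + rises(2) + there(1) = 7 ✓

Yes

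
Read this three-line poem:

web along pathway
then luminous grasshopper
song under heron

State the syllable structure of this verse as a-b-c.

5-7-5

Line 1: web(1) + along(2) + pathway(2) = 5
Line 2: then(1) + luminous(3) + grasshopper(3) = 7
Line 3: song(1) + under(2) + heron(2) = 5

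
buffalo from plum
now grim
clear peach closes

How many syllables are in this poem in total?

Line 1: "buffalo from plum": 3+1+1 = 5
Line 2: "now grim": 1+1 = 2
Line 3: "clear peach closes": 1+1+2 = 4
Total: 5 + 2 + 4 = 11

11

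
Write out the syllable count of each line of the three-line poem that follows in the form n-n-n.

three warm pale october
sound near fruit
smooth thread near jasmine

6-3-5

Line 1: "three warm pale october": 1+1+1+3 = 6
Line 2: "sound near fruit": 1+1+1 = 3
Line 3: "smooth thread near jasmine": 1+1+1+2 = 5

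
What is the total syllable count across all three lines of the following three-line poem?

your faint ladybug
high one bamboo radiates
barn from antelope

17

Line 1: "your faint ladybug": 1+1+3 = 5
Line 2: "high one bamboo radiates": 1+1+2+3 = 7
Line 3: "barn from antelope": 1+1+3 = 5
Total: 5 + 7 + 5 = 17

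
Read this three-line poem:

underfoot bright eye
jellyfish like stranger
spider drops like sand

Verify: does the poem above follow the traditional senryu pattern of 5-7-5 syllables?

No

Line 1: underfoot(3) + bright(1) + eye(1) = 5 ✓
Line 2: jellyfish(3) + like(1) + stranger(2) = 6 (expected 7)
Line 3: spider(2) + drops(1) + like(1) + sand(1) = 5 ✓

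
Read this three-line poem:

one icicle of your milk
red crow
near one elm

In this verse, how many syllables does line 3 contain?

3

Line 3: "near one elm": 1+1+1 = 3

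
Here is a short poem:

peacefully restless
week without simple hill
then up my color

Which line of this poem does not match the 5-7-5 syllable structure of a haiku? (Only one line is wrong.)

The second line

Line 1: peacefully(3) + restless(2) = 5 ✓
Line 2: week(1) + without(2) + simple(2) + hill(1) = 6 (expected 7)
Line 3: then(1) + up(1) + my(1) + color(2) = 5 ✓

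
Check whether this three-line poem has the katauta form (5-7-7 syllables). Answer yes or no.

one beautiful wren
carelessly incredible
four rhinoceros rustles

Line 1: "one beautiful wren": 1+3+1 = 5 ✓
Line 2: "carelessly incredible": 3+4 = 7 ✓
Line 3: "four rhinoceros rustles": 1+4+2 = 7 ✓

Yes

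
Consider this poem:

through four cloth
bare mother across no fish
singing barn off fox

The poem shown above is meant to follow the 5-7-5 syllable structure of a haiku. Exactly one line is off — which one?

The first line

Line 1: through(1) + four(1) + cloth(1) = 3 (expected 5)
Line 2: bare(1) + mother(2) + across(2) + no(1) + fish(1) = 7 ✓
Line 3: singing(2) + barn(1) + off(1) + fox(1) = 5 ✓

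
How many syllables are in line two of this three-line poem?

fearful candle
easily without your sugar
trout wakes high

8

Line two: "easily without your sugar": 3+2+1+2 = 8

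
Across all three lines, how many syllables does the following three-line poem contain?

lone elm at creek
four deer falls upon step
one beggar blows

14

Line 1: lone (1), elm (1), at (1), creek (1) → 4
Line 2: four (1), deer (1), falls (1), upon (2), step (1) → 6
Line 3: one (1), beggar (2), blows (1) → 4
Total: 4 + 6 + 4 = 14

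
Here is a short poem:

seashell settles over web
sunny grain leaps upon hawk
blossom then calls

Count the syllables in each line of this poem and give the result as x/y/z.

7/7/4

Line 1: seashell (2), settles (2), over (2), web (1) → 7
Line 2: sunny (2), grain (1), leaps (1), upon (2), hawk (1) → 7
Line 3: blossom (2), then (1), calls (1) → 4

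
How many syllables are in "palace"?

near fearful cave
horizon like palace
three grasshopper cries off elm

2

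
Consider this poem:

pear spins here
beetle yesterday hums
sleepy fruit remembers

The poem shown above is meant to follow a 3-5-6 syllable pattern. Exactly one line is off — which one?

The second line

Line 1: pear(1) + spins(1) + here(1) = 3 ✓
Line 2: beetle(2) + yesterday(3) + hums(1) = 6 (expected 5)
Line 3: sleepy(2) + fruit(1) + remembers(3) = 6 ✓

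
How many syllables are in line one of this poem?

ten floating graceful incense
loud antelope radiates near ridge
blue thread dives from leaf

Line one: ten(1) + floating(2) + graceful(2) + incense(2) = 7

7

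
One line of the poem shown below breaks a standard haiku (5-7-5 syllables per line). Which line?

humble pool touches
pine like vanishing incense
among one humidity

The third line

Line 1: "humble pool touches": 2+1+2 = 5 ✓
Line 2: "pine like vanishing incense": 1+1+3+2 = 7 ✓
Line 3: "among one humidity": 2+1+4 = 7 (expected 5)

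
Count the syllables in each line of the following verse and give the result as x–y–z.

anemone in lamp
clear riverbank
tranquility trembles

6–4–6

Line 1: anemone (4), in (1), lamp (1) → 6
Line 2: clear (1), riverbank (3) → 4
Line 3: tranquility (4), trembles (2) → 6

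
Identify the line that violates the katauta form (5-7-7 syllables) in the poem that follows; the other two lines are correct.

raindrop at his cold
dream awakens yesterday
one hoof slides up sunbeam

Line 3

Line 1: raindrop (2), at (1), his (1), cold (1) → 5 ✓
Line 2: dream (1), awakens (3), yesterday (3) → 7 ✓
Line 3: one (1), hoof (1), slides (1), up (1), sunbeam (2) → 6 (expected 7)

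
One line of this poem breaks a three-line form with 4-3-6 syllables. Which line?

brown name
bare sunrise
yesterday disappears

Line 1

Line 1: brown(1) + name(1) = 2 (expected 4)
Line 2: bare(1) + sunrise(2) = 3 ✓
Line 3: yesterday(3) + disappears(3) = 6 ✓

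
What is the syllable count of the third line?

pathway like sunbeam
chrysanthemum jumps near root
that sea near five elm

5

The third line: that(1) + sea(1) + near(1) + five(1) + elm(1) = 5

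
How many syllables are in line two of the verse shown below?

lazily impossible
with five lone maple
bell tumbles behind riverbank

5

Line two: with(1) + five(1) + lone(1) + maple(2) = 5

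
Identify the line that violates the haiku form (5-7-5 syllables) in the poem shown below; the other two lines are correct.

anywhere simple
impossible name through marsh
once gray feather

Line 1: anywhere (3), simple (2) → 5 ✓
Line 2: impossible (4), name (1), through (1), marsh (1) → 7 ✓
Line 3: once (1), gray (1), feather (2) → 4 (expected 5)

The third line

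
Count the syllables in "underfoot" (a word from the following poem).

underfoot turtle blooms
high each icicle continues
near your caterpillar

3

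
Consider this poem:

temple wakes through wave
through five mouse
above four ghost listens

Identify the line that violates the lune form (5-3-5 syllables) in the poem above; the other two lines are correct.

Line 1: "temple wakes through wave": 2+1+1+1 = 5 ✓
Line 2: "through five mouse": 1+1+1 = 3 ✓
Line 3: "above four ghost listens": 2+1+1+2 = 6 (expected 5)

The third line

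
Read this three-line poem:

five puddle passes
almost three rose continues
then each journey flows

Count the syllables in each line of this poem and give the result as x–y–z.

Line 1: five (1), puddle (2), passes (2) → 5
Line 2: almost (2), three (1), rose (1), continues (3) → 7
Line 3: then (1), each (1), journey (2), flows (1) → 5

5–7–5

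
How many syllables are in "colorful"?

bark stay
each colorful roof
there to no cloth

"colorful" has 3 syllables.

3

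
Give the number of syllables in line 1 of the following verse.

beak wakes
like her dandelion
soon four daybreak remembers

2

Line 1: beak (1), wakes (1) → 2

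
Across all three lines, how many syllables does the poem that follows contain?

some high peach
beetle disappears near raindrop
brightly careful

15

Line 1: "some high peach": 1+1+1 = 3
Line 2: "beetle disappears near raindrop": 2+3+1+2 = 8
Line 3: "brightly careful": 2+2 = 4
Total: 3 + 8 + 4 = 15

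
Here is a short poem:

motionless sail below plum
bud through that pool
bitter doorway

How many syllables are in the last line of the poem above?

The last line: "bitter doorway": 2+2 = 4

4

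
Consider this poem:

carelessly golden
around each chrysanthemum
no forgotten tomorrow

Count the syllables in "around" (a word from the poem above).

2

"around" has 2 syllables.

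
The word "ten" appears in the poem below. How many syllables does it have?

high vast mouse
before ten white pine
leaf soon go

1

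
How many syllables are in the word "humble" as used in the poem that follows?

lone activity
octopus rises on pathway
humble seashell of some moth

2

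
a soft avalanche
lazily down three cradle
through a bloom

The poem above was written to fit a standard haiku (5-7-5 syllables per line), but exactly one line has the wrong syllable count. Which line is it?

Line 1: a(1) + soft(1) + avalanche(3) = 5 ✓
Line 2: lazily(3) + down(1) + three(1) + cradle(2) = 7 ✓
Line 3: through(1) + a(1) + bloom(1) = 3 (expected 5)

The third line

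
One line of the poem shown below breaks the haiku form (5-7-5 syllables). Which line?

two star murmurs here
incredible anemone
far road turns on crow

Line 2

Line 1: two (1), star (1), murmurs (2), here (1) → 5 ✓
Line 2: incredible (4), anemone (4) → 8 (expected 7)
Line 3: far (1), road (1), turns (1), on (1), crow (1) → 5 ✓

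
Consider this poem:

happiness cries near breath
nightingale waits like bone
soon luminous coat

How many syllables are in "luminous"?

3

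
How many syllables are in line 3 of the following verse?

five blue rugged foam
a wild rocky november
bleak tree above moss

5

Line 3: bleak(1) + tree(1) + above(2) + moss(1) = 5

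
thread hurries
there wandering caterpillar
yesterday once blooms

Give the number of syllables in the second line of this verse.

The second line: there(1) + wandering(3) + caterpillar(4) = 8

8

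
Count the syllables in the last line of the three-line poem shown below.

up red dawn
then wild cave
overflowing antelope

The last line: overflowing (4), antelope (3) → 7

7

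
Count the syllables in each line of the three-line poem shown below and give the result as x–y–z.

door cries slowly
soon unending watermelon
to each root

4–8–3

Line 1: door(1) + cries(1) + slowly(2) = 4
Line 2: soon(1) + unending(3) + watermelon(4) = 8
Line 3: to(1) + each(1) + root(1) = 3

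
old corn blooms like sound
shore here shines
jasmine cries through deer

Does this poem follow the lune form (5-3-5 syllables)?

Yes

Line 1: old(1) + corn(1) + blooms(1) + like(1) + sound(1) = 5 ✓
Line 2: shore(1) + here(1) + shines(1) = 3 ✓
Line 3: jasmine(2) + cries(1) + through(1) + deer(1) = 5 ✓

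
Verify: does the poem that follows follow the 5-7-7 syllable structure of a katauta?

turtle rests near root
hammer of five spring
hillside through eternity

No

Line 1: turtle (2), rests (1), near (1), root (1) → 5 ✓
Line 2: hammer (2), of (1), five (1), spring (1) → 5 (expected 7)
Line 3: hillside (2), through (1), eternity (4) → 7 ✓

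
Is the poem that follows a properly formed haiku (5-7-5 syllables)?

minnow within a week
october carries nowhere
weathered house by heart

No

Line 1: "minnow within a week": 2+2+1+1 = 6 (expected 5)
Line 2: "october carries nowhere": 3+2+2 = 7 ✓
Line 3: "weathered house by heart": 2+1+1+1 = 5 ✓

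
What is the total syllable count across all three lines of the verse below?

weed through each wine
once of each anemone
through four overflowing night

18

Line 1: weed(1) + through(1) + each(1) + wine(1) = 4
Line 2: once(1) + of(1) + each(1) + anemone(4) = 7
Line 3: through(1) + four(1) + overflowing(4) + night(1) = 7
Total: 4 + 7 + 7 = 18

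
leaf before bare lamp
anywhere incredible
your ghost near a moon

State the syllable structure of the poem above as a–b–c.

Line 1: "leaf before bare lamp": 1+2+1+1 = 5
Line 2: "anywhere incredible": 3+4 = 7
Line 3: "your ghost near a moon": 1+1+1+1+1 = 5

5–7–5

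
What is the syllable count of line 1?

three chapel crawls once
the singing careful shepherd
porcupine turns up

Line 1: "three chapel crawls once": 1+2+1+1 = 5

5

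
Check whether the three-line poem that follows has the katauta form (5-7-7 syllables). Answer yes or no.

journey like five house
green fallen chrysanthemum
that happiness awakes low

Yes

Line 1: journey(2) + like(1) + five(1) + house(1) = 5 ✓
Line 2: green(1) + fallen(2) + chrysanthemum(4) = 7 ✓
Line 3: that(1) + happiness(3) + awakes(2) + low(1) = 7 ✓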